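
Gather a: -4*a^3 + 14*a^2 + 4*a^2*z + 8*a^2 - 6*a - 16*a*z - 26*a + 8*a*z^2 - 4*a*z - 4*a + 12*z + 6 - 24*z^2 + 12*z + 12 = -4*a^3 + a^2*(4*z + 22) + a*(8*z^2 - 20*z - 36) - 24*z^2 + 24*z + 18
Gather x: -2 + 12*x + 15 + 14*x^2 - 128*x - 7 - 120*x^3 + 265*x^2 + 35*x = -120*x^3 + 279*x^2 - 81*x + 6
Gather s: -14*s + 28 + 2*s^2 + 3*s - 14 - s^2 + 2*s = s^2 - 9*s + 14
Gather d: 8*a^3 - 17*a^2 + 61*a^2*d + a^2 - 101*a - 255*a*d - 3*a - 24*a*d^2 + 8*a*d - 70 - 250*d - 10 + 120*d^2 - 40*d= 8*a^3 - 16*a^2 - 104*a + d^2*(120 - 24*a) + d*(61*a^2 - 247*a - 290) - 80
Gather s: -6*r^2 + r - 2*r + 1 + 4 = -6*r^2 - r + 5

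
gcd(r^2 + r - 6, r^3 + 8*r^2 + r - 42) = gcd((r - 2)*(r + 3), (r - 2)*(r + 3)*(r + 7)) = r^2 + r - 6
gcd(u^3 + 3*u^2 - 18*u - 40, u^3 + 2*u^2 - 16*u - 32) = u^2 - 2*u - 8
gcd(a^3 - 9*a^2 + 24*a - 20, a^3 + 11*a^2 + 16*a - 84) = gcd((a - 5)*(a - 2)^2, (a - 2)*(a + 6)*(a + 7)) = a - 2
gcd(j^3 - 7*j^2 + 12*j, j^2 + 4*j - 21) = j - 3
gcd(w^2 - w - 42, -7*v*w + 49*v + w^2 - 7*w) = w - 7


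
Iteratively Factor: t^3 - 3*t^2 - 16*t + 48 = (t - 4)*(t^2 + t - 12) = (t - 4)*(t - 3)*(t + 4)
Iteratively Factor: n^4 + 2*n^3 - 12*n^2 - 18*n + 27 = (n + 3)*(n^3 - n^2 - 9*n + 9) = (n - 3)*(n + 3)*(n^2 + 2*n - 3) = (n - 3)*(n + 3)^2*(n - 1)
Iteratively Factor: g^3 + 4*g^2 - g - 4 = (g - 1)*(g^2 + 5*g + 4) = (g - 1)*(g + 1)*(g + 4)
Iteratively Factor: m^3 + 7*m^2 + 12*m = (m)*(m^2 + 7*m + 12) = m*(m + 3)*(m + 4)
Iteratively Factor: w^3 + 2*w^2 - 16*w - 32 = (w + 4)*(w^2 - 2*w - 8) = (w + 2)*(w + 4)*(w - 4)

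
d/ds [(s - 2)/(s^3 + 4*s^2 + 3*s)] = (s*(s^2 + 4*s + 3) - (s - 2)*(3*s^2 + 8*s + 3))/(s^2*(s^2 + 4*s + 3)^2)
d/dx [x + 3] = 1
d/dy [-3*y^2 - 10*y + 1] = -6*y - 10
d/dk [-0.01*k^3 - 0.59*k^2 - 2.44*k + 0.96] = -0.03*k^2 - 1.18*k - 2.44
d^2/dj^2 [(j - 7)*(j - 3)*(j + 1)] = 6*j - 18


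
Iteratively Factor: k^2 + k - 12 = (k - 3)*(k + 4)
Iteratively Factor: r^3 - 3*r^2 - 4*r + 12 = (r + 2)*(r^2 - 5*r + 6) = (r - 3)*(r + 2)*(r - 2)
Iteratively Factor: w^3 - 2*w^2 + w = (w)*(w^2 - 2*w + 1) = w*(w - 1)*(w - 1)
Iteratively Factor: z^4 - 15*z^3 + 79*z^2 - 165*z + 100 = (z - 1)*(z^3 - 14*z^2 + 65*z - 100) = (z - 5)*(z - 1)*(z^2 - 9*z + 20) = (z - 5)^2*(z - 1)*(z - 4)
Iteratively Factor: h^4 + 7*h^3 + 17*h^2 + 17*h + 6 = (h + 2)*(h^3 + 5*h^2 + 7*h + 3) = (h + 2)*(h + 3)*(h^2 + 2*h + 1) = (h + 1)*(h + 2)*(h + 3)*(h + 1)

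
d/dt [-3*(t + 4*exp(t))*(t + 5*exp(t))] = -27*t*exp(t) - 6*t - 120*exp(2*t) - 27*exp(t)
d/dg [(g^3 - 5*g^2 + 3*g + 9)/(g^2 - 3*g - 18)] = (g^4 - 6*g^3 - 42*g^2 + 162*g - 27)/(g^4 - 6*g^3 - 27*g^2 + 108*g + 324)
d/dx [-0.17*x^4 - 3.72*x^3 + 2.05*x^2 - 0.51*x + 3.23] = -0.68*x^3 - 11.16*x^2 + 4.1*x - 0.51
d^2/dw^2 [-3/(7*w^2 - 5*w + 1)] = 6*(49*w^2 - 35*w - (14*w - 5)^2 + 7)/(7*w^2 - 5*w + 1)^3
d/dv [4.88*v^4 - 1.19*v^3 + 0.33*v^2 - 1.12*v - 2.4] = 19.52*v^3 - 3.57*v^2 + 0.66*v - 1.12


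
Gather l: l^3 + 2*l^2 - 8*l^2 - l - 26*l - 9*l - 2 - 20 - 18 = l^3 - 6*l^2 - 36*l - 40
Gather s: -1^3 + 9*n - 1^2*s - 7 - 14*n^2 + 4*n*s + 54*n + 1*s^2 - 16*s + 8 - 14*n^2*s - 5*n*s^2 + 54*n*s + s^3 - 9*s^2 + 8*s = -14*n^2 + 63*n + s^3 + s^2*(-5*n - 8) + s*(-14*n^2 + 58*n - 9)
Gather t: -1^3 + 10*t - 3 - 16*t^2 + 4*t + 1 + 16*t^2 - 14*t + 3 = 0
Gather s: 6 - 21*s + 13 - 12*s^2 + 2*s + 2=-12*s^2 - 19*s + 21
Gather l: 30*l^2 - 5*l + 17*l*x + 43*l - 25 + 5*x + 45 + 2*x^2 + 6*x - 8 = 30*l^2 + l*(17*x + 38) + 2*x^2 + 11*x + 12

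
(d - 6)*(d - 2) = d^2 - 8*d + 12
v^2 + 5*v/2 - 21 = (v - 7/2)*(v + 6)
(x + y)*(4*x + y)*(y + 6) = 4*x^2*y + 24*x^2 + 5*x*y^2 + 30*x*y + y^3 + 6*y^2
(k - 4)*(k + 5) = k^2 + k - 20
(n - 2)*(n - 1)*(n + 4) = n^3 + n^2 - 10*n + 8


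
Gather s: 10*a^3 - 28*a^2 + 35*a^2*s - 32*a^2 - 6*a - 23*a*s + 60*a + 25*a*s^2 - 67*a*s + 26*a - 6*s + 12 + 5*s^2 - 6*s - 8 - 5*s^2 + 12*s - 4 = 10*a^3 - 60*a^2 + 25*a*s^2 + 80*a + s*(35*a^2 - 90*a)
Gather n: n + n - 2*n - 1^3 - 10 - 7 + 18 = 0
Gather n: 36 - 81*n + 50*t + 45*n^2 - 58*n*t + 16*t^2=45*n^2 + n*(-58*t - 81) + 16*t^2 + 50*t + 36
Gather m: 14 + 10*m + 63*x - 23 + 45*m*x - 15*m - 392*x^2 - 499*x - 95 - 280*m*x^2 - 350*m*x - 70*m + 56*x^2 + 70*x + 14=m*(-280*x^2 - 305*x - 75) - 336*x^2 - 366*x - 90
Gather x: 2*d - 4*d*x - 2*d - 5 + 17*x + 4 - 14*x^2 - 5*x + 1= -14*x^2 + x*(12 - 4*d)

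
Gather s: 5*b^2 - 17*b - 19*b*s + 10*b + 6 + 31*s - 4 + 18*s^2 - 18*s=5*b^2 - 7*b + 18*s^2 + s*(13 - 19*b) + 2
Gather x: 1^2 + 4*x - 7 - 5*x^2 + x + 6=-5*x^2 + 5*x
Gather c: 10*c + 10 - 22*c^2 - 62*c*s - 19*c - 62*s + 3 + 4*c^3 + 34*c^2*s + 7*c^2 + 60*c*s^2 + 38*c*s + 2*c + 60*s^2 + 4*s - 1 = 4*c^3 + c^2*(34*s - 15) + c*(60*s^2 - 24*s - 7) + 60*s^2 - 58*s + 12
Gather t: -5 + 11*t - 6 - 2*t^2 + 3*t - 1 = -2*t^2 + 14*t - 12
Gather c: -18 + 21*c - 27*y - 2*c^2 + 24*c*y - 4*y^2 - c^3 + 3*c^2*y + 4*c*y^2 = -c^3 + c^2*(3*y - 2) + c*(4*y^2 + 24*y + 21) - 4*y^2 - 27*y - 18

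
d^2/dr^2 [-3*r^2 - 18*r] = -6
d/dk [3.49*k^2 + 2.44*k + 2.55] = 6.98*k + 2.44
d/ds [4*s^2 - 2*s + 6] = 8*s - 2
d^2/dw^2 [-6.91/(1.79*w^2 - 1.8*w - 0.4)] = (-44.280662*w^2 + 44.52804*w + 6.91*(3.58*w - 1.8)*(7.16*w - 3.6) + 9.89512)/(-1.79*w^2 + 1.8*w + 0.4)^3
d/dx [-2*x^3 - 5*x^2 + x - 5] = -6*x^2 - 10*x + 1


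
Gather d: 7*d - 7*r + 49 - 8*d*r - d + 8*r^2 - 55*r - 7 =d*(6 - 8*r) + 8*r^2 - 62*r + 42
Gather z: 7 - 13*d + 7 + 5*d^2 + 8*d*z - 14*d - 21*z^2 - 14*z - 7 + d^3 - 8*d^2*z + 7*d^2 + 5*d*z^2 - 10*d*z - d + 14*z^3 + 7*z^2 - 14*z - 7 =d^3 + 12*d^2 - 28*d + 14*z^3 + z^2*(5*d - 14) + z*(-8*d^2 - 2*d - 28)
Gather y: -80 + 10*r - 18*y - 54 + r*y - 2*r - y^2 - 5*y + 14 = 8*r - y^2 + y*(r - 23) - 120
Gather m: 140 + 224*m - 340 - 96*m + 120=128*m - 80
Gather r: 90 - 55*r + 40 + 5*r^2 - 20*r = 5*r^2 - 75*r + 130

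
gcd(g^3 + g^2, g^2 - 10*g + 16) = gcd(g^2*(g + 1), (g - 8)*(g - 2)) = 1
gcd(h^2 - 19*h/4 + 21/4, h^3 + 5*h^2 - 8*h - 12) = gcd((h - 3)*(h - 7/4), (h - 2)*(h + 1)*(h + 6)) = 1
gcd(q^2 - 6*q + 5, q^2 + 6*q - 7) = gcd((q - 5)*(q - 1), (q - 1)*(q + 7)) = q - 1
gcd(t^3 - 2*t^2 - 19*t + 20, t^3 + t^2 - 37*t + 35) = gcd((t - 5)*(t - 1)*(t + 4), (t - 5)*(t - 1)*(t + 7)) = t^2 - 6*t + 5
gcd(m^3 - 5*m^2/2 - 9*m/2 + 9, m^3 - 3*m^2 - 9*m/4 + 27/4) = m^2 - 9*m/2 + 9/2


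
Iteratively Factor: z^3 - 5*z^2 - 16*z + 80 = (z - 5)*(z^2 - 16) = (z - 5)*(z - 4)*(z + 4)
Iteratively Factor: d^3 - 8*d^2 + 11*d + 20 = (d - 5)*(d^2 - 3*d - 4) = (d - 5)*(d - 4)*(d + 1)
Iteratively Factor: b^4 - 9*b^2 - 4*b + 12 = (b - 1)*(b^3 + b^2 - 8*b - 12) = (b - 1)*(b + 2)*(b^2 - b - 6) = (b - 3)*(b - 1)*(b + 2)*(b + 2)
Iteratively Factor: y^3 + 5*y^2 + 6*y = (y + 2)*(y^2 + 3*y) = (y + 2)*(y + 3)*(y)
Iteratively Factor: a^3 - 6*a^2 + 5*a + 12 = (a - 4)*(a^2 - 2*a - 3) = (a - 4)*(a - 3)*(a + 1)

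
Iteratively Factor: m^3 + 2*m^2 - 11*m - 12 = (m + 4)*(m^2 - 2*m - 3) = (m + 1)*(m + 4)*(m - 3)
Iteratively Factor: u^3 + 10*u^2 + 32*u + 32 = (u + 4)*(u^2 + 6*u + 8) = (u + 4)^2*(u + 2)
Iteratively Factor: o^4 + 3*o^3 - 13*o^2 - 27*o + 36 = (o + 3)*(o^3 - 13*o + 12) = (o - 1)*(o + 3)*(o^2 + o - 12) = (o - 3)*(o - 1)*(o + 3)*(o + 4)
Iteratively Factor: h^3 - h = (h)*(h^2 - 1) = h*(h + 1)*(h - 1)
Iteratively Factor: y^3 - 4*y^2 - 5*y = (y - 5)*(y^2 + y) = (y - 5)*(y + 1)*(y)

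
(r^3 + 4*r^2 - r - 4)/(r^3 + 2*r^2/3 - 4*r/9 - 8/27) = 27*(r^3 + 4*r^2 - r - 4)/(27*r^3 + 18*r^2 - 12*r - 8)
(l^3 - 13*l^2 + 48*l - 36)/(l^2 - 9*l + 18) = (l^2 - 7*l + 6)/(l - 3)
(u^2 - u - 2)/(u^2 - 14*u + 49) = (u^2 - u - 2)/(u^2 - 14*u + 49)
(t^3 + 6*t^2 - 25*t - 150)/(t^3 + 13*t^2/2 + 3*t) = 2*(t^2 - 25)/(t*(2*t + 1))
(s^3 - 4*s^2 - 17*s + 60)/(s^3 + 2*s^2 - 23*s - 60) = (s - 3)/(s + 3)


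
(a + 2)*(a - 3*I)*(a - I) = a^3 + 2*a^2 - 4*I*a^2 - 3*a - 8*I*a - 6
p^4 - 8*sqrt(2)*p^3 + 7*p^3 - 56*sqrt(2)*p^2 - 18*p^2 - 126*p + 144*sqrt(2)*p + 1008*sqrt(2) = (p + 7)*(p - 8*sqrt(2))*(p - 3*sqrt(2))*(p + 3*sqrt(2))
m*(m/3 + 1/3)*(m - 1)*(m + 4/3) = m^4/3 + 4*m^3/9 - m^2/3 - 4*m/9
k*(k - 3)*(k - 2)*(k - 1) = k^4 - 6*k^3 + 11*k^2 - 6*k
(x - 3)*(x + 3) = x^2 - 9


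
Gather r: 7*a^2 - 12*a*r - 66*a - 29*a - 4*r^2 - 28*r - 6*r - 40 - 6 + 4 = 7*a^2 - 95*a - 4*r^2 + r*(-12*a - 34) - 42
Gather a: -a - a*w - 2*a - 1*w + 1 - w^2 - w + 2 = a*(-w - 3) - w^2 - 2*w + 3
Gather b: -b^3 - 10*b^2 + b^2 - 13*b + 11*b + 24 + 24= -b^3 - 9*b^2 - 2*b + 48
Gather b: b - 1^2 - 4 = b - 5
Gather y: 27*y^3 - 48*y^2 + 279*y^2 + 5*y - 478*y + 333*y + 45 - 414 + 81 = 27*y^3 + 231*y^2 - 140*y - 288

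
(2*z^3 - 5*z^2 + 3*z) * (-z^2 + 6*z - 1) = -2*z^5 + 17*z^4 - 35*z^3 + 23*z^2 - 3*z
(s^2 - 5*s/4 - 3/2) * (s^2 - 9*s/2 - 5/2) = s^4 - 23*s^3/4 + 13*s^2/8 + 79*s/8 + 15/4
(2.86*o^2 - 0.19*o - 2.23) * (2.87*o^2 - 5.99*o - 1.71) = 8.2082*o^4 - 17.6767*o^3 - 10.1526*o^2 + 13.6826*o + 3.8133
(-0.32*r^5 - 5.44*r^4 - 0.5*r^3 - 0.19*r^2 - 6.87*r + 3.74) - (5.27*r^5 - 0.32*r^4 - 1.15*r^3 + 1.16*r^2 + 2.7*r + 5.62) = -5.59*r^5 - 5.12*r^4 + 0.65*r^3 - 1.35*r^2 - 9.57*r - 1.88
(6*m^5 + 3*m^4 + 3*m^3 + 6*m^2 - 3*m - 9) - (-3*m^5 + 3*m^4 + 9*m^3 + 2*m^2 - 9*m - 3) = 9*m^5 - 6*m^3 + 4*m^2 + 6*m - 6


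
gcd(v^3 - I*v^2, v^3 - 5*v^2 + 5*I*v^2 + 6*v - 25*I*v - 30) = v - I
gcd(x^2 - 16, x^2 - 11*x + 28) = x - 4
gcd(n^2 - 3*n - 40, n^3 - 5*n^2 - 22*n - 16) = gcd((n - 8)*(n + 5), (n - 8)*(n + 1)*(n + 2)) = n - 8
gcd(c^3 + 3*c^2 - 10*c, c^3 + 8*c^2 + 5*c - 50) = c^2 + 3*c - 10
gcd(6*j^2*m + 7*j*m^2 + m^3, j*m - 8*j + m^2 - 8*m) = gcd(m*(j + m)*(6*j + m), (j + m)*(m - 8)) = j + m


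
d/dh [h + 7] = 1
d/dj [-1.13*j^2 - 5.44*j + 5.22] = -2.26*j - 5.44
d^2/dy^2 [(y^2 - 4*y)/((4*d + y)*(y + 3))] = 2*(y*(4*d + y)^2*(y - 4) + y*(4*d + y)*(y - 4)*(y + 3) + y*(y - 4)*(y + 3)^2 + 2*(2 - y)*(4*d + y)^2*(y + 3) + 2*(2 - y)*(4*d + y)*(y + 3)^2 + (4*d + y)^2*(y + 3)^2)/((4*d + y)^3*(y + 3)^3)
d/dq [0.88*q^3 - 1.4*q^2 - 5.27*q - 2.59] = 2.64*q^2 - 2.8*q - 5.27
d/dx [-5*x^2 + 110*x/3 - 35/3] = 110/3 - 10*x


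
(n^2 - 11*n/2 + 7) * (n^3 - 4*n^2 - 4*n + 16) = n^5 - 19*n^4/2 + 25*n^3 + 10*n^2 - 116*n + 112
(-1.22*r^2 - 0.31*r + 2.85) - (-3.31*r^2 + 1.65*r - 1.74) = 2.09*r^2 - 1.96*r + 4.59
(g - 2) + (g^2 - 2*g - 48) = g^2 - g - 50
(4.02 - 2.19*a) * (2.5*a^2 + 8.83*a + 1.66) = -5.475*a^3 - 9.2877*a^2 + 31.8612*a + 6.6732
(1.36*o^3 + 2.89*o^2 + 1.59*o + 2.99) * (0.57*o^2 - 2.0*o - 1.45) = 0.7752*o^5 - 1.0727*o^4 - 6.8457*o^3 - 5.6662*o^2 - 8.2855*o - 4.3355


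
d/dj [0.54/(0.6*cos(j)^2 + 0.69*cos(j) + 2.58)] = (0.648*cos(j) + 0.3726)*sin(j)/(0.6*cos(j)^2 + 0.69*cos(j) + 2.58)^2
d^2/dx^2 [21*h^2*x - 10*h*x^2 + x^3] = -20*h + 6*x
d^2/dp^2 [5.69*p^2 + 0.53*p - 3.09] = 11.3800000000000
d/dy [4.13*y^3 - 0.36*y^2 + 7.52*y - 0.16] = 12.39*y^2 - 0.72*y + 7.52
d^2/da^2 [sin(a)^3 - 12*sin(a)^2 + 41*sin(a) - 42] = -9*sin(a)^3 + 48*sin(a)^2 - 35*sin(a) - 24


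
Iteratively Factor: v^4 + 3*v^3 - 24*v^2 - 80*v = (v + 4)*(v^3 - v^2 - 20*v) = (v + 4)^2*(v^2 - 5*v) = v*(v + 4)^2*(v - 5)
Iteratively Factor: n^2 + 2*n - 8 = (n - 2)*(n + 4)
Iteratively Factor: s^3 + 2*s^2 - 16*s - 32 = (s - 4)*(s^2 + 6*s + 8) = (s - 4)*(s + 2)*(s + 4)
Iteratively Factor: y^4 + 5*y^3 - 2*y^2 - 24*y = (y - 2)*(y^3 + 7*y^2 + 12*y) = (y - 2)*(y + 3)*(y^2 + 4*y) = y*(y - 2)*(y + 3)*(y + 4)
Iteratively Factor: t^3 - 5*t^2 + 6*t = (t)*(t^2 - 5*t + 6) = t*(t - 2)*(t - 3)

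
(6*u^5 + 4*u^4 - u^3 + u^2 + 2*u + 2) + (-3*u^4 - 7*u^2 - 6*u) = 6*u^5 + u^4 - u^3 - 6*u^2 - 4*u + 2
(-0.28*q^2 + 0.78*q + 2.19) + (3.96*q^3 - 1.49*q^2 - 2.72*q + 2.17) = 3.96*q^3 - 1.77*q^2 - 1.94*q + 4.36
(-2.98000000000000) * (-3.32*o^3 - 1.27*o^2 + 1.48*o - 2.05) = 9.8936*o^3 + 3.7846*o^2 - 4.4104*o + 6.109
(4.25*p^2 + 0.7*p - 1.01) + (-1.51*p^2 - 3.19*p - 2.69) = 2.74*p^2 - 2.49*p - 3.7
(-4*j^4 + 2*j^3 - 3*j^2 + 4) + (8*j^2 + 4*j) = -4*j^4 + 2*j^3 + 5*j^2 + 4*j + 4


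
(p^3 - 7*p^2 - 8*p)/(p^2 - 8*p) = p + 1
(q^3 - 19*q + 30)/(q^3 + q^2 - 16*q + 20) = (q - 3)/(q - 2)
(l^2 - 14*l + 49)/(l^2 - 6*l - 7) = (l - 7)/(l + 1)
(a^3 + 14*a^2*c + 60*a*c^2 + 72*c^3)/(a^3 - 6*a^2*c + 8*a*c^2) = (a^3 + 14*a^2*c + 60*a*c^2 + 72*c^3)/(a*(a^2 - 6*a*c + 8*c^2))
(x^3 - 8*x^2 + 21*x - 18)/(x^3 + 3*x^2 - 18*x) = (x^2 - 5*x + 6)/(x*(x + 6))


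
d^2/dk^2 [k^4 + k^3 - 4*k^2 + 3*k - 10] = 12*k^2 + 6*k - 8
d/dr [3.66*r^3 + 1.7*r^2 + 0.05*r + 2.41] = 10.98*r^2 + 3.4*r + 0.05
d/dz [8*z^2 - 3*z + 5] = 16*z - 3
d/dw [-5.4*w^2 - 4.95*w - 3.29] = -10.8*w - 4.95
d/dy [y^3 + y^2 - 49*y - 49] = 3*y^2 + 2*y - 49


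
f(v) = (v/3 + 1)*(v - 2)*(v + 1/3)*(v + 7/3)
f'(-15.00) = -3654.52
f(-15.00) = 12632.89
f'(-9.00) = -664.74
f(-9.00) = 1271.11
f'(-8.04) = -447.32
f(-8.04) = 741.81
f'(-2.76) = -0.47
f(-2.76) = -0.39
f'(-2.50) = 1.27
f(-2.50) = -0.27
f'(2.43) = 31.57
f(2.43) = 10.24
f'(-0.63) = -2.88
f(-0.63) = 1.05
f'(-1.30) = 0.41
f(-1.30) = 1.87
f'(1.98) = 16.28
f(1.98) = -0.33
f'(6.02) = 408.44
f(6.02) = 641.46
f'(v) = (v/3 + 1)*(v - 2)*(v + 1/3) + (v/3 + 1)*(v - 2)*(v + 7/3) + (v/3 + 1)*(v + 1/3)*(v + 7/3) + (v - 2)*(v + 1/3)*(v + 7/3)/3 = 4*v^3/3 + 11*v^2/3 - 46*v/27 - 137/27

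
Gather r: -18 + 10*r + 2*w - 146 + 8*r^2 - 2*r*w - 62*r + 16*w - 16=8*r^2 + r*(-2*w - 52) + 18*w - 180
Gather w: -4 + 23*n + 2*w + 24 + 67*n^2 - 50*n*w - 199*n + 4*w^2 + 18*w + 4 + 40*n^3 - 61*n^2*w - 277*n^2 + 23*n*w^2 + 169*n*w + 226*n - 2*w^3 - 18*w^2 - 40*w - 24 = 40*n^3 - 210*n^2 + 50*n - 2*w^3 + w^2*(23*n - 14) + w*(-61*n^2 + 119*n - 20)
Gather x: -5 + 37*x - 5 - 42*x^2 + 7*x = -42*x^2 + 44*x - 10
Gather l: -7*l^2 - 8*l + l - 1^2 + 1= -7*l^2 - 7*l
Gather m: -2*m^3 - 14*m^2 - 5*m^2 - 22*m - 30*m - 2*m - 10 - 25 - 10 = -2*m^3 - 19*m^2 - 54*m - 45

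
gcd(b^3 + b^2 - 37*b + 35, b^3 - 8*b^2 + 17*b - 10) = b^2 - 6*b + 5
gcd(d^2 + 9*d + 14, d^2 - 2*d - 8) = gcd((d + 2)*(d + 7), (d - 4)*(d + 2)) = d + 2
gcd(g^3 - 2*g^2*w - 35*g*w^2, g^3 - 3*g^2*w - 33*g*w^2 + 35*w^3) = -g^2 + 2*g*w + 35*w^2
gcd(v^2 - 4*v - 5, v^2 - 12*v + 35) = v - 5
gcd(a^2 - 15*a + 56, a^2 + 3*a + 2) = 1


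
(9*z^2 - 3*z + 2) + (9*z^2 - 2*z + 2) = 18*z^2 - 5*z + 4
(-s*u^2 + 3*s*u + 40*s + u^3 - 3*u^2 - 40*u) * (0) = 0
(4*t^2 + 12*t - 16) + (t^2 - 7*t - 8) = 5*t^2 + 5*t - 24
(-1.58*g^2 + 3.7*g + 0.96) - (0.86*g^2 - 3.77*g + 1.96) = -2.44*g^2 + 7.47*g - 1.0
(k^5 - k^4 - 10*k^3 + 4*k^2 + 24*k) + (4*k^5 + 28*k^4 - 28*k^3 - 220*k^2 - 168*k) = 5*k^5 + 27*k^4 - 38*k^3 - 216*k^2 - 144*k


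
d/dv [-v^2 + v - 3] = 1 - 2*v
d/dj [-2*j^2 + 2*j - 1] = 2 - 4*j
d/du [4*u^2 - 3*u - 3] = 8*u - 3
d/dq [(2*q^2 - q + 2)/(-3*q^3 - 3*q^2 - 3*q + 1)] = (6*q^4 - 6*q^3 + 9*q^2 + 16*q + 5)/(9*q^6 + 18*q^5 + 27*q^4 + 12*q^3 + 3*q^2 - 6*q + 1)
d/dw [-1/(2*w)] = 1/(2*w^2)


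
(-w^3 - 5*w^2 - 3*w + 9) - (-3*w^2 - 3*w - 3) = -w^3 - 2*w^2 + 12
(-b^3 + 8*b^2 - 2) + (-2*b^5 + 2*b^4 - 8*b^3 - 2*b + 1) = -2*b^5 + 2*b^4 - 9*b^3 + 8*b^2 - 2*b - 1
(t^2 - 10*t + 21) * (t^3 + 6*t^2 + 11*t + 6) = t^5 - 4*t^4 - 28*t^3 + 22*t^2 + 171*t + 126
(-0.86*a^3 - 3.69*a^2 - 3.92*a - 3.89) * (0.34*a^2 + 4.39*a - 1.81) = -0.2924*a^5 - 5.03*a^4 - 15.9753*a^3 - 11.8525*a^2 - 9.9819*a + 7.0409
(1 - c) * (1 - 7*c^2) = 7*c^3 - 7*c^2 - c + 1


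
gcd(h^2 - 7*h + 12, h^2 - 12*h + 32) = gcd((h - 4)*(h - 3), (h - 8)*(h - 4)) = h - 4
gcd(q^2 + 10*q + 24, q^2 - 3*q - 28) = q + 4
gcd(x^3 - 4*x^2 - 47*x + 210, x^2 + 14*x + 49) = x + 7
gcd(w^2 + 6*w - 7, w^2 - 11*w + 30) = 1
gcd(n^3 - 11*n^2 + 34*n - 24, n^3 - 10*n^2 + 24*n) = n^2 - 10*n + 24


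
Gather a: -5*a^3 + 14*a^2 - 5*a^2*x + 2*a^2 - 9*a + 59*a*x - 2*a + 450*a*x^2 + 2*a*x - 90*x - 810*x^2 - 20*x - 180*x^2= -5*a^3 + a^2*(16 - 5*x) + a*(450*x^2 + 61*x - 11) - 990*x^2 - 110*x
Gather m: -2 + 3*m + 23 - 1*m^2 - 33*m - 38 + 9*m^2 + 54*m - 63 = 8*m^2 + 24*m - 80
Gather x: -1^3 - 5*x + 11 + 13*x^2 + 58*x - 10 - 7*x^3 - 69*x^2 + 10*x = -7*x^3 - 56*x^2 + 63*x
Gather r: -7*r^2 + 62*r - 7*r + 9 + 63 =-7*r^2 + 55*r + 72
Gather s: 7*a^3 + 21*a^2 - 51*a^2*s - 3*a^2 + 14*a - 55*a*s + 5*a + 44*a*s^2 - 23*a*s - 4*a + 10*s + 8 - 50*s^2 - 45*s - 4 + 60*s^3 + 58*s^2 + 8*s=7*a^3 + 18*a^2 + 15*a + 60*s^3 + s^2*(44*a + 8) + s*(-51*a^2 - 78*a - 27) + 4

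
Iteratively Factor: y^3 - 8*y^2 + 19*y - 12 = (y - 4)*(y^2 - 4*y + 3) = (y - 4)*(y - 3)*(y - 1)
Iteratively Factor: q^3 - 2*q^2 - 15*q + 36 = (q - 3)*(q^2 + q - 12) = (q - 3)^2*(q + 4)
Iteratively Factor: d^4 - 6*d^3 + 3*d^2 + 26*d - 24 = (d - 1)*(d^3 - 5*d^2 - 2*d + 24) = (d - 1)*(d + 2)*(d^2 - 7*d + 12) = (d - 3)*(d - 1)*(d + 2)*(d - 4)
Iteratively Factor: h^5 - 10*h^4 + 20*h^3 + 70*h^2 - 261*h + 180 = (h - 3)*(h^4 - 7*h^3 - h^2 + 67*h - 60) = (h - 3)*(h + 3)*(h^3 - 10*h^2 + 29*h - 20) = (h - 4)*(h - 3)*(h + 3)*(h^2 - 6*h + 5) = (h - 4)*(h - 3)*(h - 1)*(h + 3)*(h - 5)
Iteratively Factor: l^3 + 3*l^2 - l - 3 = (l - 1)*(l^2 + 4*l + 3) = (l - 1)*(l + 3)*(l + 1)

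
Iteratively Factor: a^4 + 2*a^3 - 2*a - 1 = (a + 1)*(a^3 + a^2 - a - 1) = (a + 1)^2*(a^2 - 1) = (a - 1)*(a + 1)^2*(a + 1)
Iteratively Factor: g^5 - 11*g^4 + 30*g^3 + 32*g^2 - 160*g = (g)*(g^4 - 11*g^3 + 30*g^2 + 32*g - 160) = g*(g + 2)*(g^3 - 13*g^2 + 56*g - 80) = g*(g - 4)*(g + 2)*(g^2 - 9*g + 20) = g*(g - 4)^2*(g + 2)*(g - 5)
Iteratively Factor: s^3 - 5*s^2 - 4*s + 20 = (s - 2)*(s^2 - 3*s - 10) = (s - 2)*(s + 2)*(s - 5)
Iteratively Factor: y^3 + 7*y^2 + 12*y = (y + 3)*(y^2 + 4*y) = y*(y + 3)*(y + 4)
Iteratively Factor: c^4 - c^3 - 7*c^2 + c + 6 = (c - 1)*(c^3 - 7*c - 6) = (c - 1)*(c + 2)*(c^2 - 2*c - 3) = (c - 3)*(c - 1)*(c + 2)*(c + 1)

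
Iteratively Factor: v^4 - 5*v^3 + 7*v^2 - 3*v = (v - 1)*(v^3 - 4*v^2 + 3*v) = (v - 3)*(v - 1)*(v^2 - v) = (v - 3)*(v - 1)^2*(v)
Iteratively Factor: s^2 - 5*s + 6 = (s - 3)*(s - 2)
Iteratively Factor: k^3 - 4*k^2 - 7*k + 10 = (k - 1)*(k^2 - 3*k - 10) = (k - 1)*(k + 2)*(k - 5)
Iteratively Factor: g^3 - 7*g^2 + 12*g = (g - 3)*(g^2 - 4*g) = (g - 4)*(g - 3)*(g)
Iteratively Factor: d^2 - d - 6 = (d + 2)*(d - 3)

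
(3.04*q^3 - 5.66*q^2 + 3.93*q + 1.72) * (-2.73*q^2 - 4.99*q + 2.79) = -8.2992*q^5 + 0.2822*q^4 + 25.9961*q^3 - 40.0977*q^2 + 2.3819*q + 4.7988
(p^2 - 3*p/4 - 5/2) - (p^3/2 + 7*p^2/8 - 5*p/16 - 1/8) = -p^3/2 + p^2/8 - 7*p/16 - 19/8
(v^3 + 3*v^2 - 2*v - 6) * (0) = 0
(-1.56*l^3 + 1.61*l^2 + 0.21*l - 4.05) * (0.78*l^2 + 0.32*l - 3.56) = -1.2168*l^5 + 0.7566*l^4 + 6.2326*l^3 - 8.8234*l^2 - 2.0436*l + 14.418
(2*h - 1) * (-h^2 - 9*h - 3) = -2*h^3 - 17*h^2 + 3*h + 3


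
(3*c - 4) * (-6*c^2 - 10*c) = -18*c^3 - 6*c^2 + 40*c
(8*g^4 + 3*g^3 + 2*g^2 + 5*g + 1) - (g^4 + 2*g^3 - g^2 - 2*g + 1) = 7*g^4 + g^3 + 3*g^2 + 7*g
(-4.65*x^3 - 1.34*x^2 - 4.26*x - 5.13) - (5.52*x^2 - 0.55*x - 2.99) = -4.65*x^3 - 6.86*x^2 - 3.71*x - 2.14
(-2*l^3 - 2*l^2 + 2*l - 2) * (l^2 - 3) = -2*l^5 - 2*l^4 + 8*l^3 + 4*l^2 - 6*l + 6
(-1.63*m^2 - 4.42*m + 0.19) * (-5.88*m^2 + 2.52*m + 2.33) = 9.5844*m^4 + 21.882*m^3 - 16.0535*m^2 - 9.8198*m + 0.4427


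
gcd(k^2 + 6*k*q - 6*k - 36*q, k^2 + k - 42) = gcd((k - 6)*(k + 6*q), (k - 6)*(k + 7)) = k - 6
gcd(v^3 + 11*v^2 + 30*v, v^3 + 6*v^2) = v^2 + 6*v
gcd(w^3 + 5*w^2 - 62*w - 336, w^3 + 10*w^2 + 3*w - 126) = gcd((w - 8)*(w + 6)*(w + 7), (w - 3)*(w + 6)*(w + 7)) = w^2 + 13*w + 42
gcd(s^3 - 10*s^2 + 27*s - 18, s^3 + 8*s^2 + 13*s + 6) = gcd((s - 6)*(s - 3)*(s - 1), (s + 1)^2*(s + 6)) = 1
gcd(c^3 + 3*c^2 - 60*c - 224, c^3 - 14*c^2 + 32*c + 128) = c - 8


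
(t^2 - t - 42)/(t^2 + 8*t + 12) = (t - 7)/(t + 2)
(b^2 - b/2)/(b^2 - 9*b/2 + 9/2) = b*(2*b - 1)/(2*b^2 - 9*b + 9)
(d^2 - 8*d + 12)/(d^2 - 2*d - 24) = (d - 2)/(d + 4)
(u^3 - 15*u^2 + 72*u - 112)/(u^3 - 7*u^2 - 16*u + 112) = (u - 4)/(u + 4)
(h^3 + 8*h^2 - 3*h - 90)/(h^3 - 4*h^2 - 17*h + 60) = (h^2 + 11*h + 30)/(h^2 - h - 20)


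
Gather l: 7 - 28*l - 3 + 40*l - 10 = 12*l - 6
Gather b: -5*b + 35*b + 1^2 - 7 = 30*b - 6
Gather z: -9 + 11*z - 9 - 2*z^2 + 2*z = -2*z^2 + 13*z - 18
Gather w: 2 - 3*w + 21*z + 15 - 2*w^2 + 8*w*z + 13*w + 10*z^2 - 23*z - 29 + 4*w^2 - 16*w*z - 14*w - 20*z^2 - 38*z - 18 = 2*w^2 + w*(-8*z - 4) - 10*z^2 - 40*z - 30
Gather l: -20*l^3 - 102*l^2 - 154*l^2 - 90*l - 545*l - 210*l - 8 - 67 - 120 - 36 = -20*l^3 - 256*l^2 - 845*l - 231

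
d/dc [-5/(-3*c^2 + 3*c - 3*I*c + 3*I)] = 5*(-2*c + 1 - I)/(3*(c^2 - c + I*c - I)^2)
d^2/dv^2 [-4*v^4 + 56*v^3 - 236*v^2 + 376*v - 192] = -48*v^2 + 336*v - 472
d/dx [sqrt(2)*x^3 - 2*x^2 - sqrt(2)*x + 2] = 3*sqrt(2)*x^2 - 4*x - sqrt(2)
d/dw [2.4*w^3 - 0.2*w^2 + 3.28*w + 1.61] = 7.2*w^2 - 0.4*w + 3.28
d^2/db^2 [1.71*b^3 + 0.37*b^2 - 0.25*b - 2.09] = 10.26*b + 0.74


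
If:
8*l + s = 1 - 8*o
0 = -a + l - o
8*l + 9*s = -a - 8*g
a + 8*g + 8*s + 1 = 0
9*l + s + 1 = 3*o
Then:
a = -2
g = -135/8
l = -2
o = 0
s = 17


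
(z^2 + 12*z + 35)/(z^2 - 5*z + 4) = (z^2 + 12*z + 35)/(z^2 - 5*z + 4)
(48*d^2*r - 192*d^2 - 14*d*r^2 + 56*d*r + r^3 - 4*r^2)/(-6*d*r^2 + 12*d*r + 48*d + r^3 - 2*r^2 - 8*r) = (-8*d + r)/(r + 2)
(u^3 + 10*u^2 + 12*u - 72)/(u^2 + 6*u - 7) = (u^3 + 10*u^2 + 12*u - 72)/(u^2 + 6*u - 7)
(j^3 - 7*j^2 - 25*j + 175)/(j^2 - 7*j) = j - 25/j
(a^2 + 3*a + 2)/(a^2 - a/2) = 2*(a^2 + 3*a + 2)/(a*(2*a - 1))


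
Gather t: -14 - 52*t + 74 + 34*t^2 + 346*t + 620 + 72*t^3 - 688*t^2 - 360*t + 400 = 72*t^3 - 654*t^2 - 66*t + 1080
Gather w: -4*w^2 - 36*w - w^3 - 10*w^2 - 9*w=-w^3 - 14*w^2 - 45*w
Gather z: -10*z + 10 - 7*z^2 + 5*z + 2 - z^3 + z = -z^3 - 7*z^2 - 4*z + 12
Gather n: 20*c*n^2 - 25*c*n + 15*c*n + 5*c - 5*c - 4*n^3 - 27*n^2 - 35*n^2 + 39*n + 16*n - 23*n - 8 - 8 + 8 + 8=-4*n^3 + n^2*(20*c - 62) + n*(32 - 10*c)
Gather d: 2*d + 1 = 2*d + 1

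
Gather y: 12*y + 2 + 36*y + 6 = 48*y + 8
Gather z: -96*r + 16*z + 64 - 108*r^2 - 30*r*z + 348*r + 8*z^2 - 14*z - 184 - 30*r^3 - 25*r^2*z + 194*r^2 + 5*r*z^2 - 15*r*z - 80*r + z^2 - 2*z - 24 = -30*r^3 + 86*r^2 + 172*r + z^2*(5*r + 9) + z*(-25*r^2 - 45*r) - 144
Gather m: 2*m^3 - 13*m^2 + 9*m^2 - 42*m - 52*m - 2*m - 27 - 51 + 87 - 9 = 2*m^3 - 4*m^2 - 96*m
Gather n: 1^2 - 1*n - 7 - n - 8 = -2*n - 14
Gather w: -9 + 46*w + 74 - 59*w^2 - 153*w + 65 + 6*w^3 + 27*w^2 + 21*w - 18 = 6*w^3 - 32*w^2 - 86*w + 112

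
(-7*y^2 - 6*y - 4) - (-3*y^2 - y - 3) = -4*y^2 - 5*y - 1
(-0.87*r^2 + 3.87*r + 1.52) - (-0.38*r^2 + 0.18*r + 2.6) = -0.49*r^2 + 3.69*r - 1.08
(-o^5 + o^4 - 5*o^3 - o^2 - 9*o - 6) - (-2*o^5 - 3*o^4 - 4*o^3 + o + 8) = o^5 + 4*o^4 - o^3 - o^2 - 10*o - 14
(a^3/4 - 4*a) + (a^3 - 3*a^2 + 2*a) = 5*a^3/4 - 3*a^2 - 2*a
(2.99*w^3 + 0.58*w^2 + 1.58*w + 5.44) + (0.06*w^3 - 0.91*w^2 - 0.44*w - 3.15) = 3.05*w^3 - 0.33*w^2 + 1.14*w + 2.29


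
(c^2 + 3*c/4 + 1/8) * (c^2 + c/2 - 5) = c^4 + 5*c^3/4 - 9*c^2/2 - 59*c/16 - 5/8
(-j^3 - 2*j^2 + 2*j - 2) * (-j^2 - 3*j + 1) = j^5 + 5*j^4 + 3*j^3 - 6*j^2 + 8*j - 2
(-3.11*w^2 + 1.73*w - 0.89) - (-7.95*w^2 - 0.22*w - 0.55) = 4.84*w^2 + 1.95*w - 0.34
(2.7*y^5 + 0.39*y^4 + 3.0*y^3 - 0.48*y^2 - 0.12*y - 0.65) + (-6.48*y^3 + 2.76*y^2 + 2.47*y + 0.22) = 2.7*y^5 + 0.39*y^4 - 3.48*y^3 + 2.28*y^2 + 2.35*y - 0.43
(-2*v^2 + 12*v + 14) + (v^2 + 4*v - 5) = -v^2 + 16*v + 9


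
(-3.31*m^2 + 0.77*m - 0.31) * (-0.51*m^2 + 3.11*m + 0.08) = 1.6881*m^4 - 10.6868*m^3 + 2.288*m^2 - 0.9025*m - 0.0248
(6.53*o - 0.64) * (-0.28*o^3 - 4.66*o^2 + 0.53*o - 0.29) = -1.8284*o^4 - 30.2506*o^3 + 6.4433*o^2 - 2.2329*o + 0.1856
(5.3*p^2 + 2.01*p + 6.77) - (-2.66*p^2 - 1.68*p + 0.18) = 7.96*p^2 + 3.69*p + 6.59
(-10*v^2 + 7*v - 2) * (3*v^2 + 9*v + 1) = -30*v^4 - 69*v^3 + 47*v^2 - 11*v - 2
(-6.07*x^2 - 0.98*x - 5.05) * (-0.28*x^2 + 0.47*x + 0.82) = 1.6996*x^4 - 2.5785*x^3 - 4.024*x^2 - 3.1771*x - 4.141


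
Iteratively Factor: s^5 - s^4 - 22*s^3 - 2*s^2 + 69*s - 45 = (s - 5)*(s^4 + 4*s^3 - 2*s^2 - 12*s + 9) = (s - 5)*(s - 1)*(s^3 + 5*s^2 + 3*s - 9) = (s - 5)*(s - 1)^2*(s^2 + 6*s + 9) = (s - 5)*(s - 1)^2*(s + 3)*(s + 3)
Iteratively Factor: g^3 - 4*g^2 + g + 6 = (g - 2)*(g^2 - 2*g - 3) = (g - 2)*(g + 1)*(g - 3)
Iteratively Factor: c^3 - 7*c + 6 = (c + 3)*(c^2 - 3*c + 2) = (c - 2)*(c + 3)*(c - 1)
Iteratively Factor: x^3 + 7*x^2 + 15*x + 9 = (x + 3)*(x^2 + 4*x + 3) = (x + 1)*(x + 3)*(x + 3)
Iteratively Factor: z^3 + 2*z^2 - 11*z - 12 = (z + 1)*(z^2 + z - 12) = (z + 1)*(z + 4)*(z - 3)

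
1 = 1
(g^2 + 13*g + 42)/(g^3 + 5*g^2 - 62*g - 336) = 1/(g - 8)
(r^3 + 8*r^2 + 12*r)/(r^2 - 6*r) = (r^2 + 8*r + 12)/(r - 6)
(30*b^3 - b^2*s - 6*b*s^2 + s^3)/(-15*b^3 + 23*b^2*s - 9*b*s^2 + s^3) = (2*b + s)/(-b + s)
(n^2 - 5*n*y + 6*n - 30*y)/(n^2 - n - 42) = (n - 5*y)/(n - 7)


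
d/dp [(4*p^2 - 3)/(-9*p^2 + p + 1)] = (4*p^2 - 46*p + 3)/(81*p^4 - 18*p^3 - 17*p^2 + 2*p + 1)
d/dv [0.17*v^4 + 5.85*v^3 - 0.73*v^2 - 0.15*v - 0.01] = 0.68*v^3 + 17.55*v^2 - 1.46*v - 0.15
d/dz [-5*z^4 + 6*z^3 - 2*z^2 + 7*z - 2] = -20*z^3 + 18*z^2 - 4*z + 7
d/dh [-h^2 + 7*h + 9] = 7 - 2*h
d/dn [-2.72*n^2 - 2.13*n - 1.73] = -5.44*n - 2.13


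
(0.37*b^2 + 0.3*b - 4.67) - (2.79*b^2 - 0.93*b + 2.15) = -2.42*b^2 + 1.23*b - 6.82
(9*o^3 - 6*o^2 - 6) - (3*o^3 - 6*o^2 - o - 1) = 6*o^3 + o - 5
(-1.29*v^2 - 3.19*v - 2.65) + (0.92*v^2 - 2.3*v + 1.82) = -0.37*v^2 - 5.49*v - 0.83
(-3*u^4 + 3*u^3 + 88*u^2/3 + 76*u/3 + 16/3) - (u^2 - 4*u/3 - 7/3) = -3*u^4 + 3*u^3 + 85*u^2/3 + 80*u/3 + 23/3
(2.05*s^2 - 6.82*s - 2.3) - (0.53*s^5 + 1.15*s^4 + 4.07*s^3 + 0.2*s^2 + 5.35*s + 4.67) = -0.53*s^5 - 1.15*s^4 - 4.07*s^3 + 1.85*s^2 - 12.17*s - 6.97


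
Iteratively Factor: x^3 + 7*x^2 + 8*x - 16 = (x + 4)*(x^2 + 3*x - 4) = (x + 4)^2*(x - 1)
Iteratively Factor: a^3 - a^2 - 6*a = (a + 2)*(a^2 - 3*a) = a*(a + 2)*(a - 3)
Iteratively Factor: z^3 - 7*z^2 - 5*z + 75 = (z + 3)*(z^2 - 10*z + 25) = (z - 5)*(z + 3)*(z - 5)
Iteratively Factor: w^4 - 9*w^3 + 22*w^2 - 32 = (w + 1)*(w^3 - 10*w^2 + 32*w - 32) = (w - 4)*(w + 1)*(w^2 - 6*w + 8) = (w - 4)*(w - 2)*(w + 1)*(w - 4)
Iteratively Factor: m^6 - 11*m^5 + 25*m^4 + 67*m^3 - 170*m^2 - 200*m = (m - 5)*(m^5 - 6*m^4 - 5*m^3 + 42*m^2 + 40*m) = (m - 5)*(m - 4)*(m^4 - 2*m^3 - 13*m^2 - 10*m) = (m - 5)^2*(m - 4)*(m^3 + 3*m^2 + 2*m) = m*(m - 5)^2*(m - 4)*(m^2 + 3*m + 2) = m*(m - 5)^2*(m - 4)*(m + 2)*(m + 1)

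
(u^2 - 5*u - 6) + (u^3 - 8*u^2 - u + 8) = u^3 - 7*u^2 - 6*u + 2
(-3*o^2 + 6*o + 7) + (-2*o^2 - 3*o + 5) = -5*o^2 + 3*o + 12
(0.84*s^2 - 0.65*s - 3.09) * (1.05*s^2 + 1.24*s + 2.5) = 0.882*s^4 + 0.3591*s^3 - 1.9505*s^2 - 5.4566*s - 7.725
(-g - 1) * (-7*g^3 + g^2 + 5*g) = 7*g^4 + 6*g^3 - 6*g^2 - 5*g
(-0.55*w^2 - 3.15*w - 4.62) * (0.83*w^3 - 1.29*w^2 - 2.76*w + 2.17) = -0.4565*w^5 - 1.905*w^4 + 1.7469*w^3 + 13.4603*w^2 + 5.9157*w - 10.0254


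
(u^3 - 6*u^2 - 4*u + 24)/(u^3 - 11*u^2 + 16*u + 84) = (u - 2)/(u - 7)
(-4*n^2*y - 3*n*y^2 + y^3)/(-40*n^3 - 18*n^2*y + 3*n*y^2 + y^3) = y*(n + y)/(10*n^2 + 7*n*y + y^2)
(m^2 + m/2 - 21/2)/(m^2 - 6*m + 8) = (2*m^2 + m - 21)/(2*(m^2 - 6*m + 8))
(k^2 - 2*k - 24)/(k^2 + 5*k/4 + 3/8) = 8*(k^2 - 2*k - 24)/(8*k^2 + 10*k + 3)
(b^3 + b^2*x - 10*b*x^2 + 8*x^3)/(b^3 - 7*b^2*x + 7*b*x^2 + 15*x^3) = (b^3 + b^2*x - 10*b*x^2 + 8*x^3)/(b^3 - 7*b^2*x + 7*b*x^2 + 15*x^3)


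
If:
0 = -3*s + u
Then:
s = u/3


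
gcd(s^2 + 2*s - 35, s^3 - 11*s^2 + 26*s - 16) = 1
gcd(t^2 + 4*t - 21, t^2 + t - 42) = t + 7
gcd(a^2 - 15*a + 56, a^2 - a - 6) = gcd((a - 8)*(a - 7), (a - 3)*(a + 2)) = 1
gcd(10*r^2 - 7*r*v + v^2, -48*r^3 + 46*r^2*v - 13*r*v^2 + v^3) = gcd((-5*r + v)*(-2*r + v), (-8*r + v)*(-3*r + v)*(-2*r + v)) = 2*r - v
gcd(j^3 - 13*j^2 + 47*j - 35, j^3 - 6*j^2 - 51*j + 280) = j - 5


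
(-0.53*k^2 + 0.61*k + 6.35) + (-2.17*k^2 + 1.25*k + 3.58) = -2.7*k^2 + 1.86*k + 9.93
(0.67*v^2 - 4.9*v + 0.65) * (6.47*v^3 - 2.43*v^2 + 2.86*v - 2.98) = 4.3349*v^5 - 33.3311*v^4 + 18.0287*v^3 - 17.5901*v^2 + 16.461*v - 1.937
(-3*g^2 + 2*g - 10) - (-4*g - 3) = -3*g^2 + 6*g - 7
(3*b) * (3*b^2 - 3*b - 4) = 9*b^3 - 9*b^2 - 12*b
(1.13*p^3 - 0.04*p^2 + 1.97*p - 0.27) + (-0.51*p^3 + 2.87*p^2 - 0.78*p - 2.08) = 0.62*p^3 + 2.83*p^2 + 1.19*p - 2.35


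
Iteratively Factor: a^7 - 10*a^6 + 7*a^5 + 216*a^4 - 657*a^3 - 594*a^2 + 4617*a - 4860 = (a - 5)*(a^6 - 5*a^5 - 18*a^4 + 126*a^3 - 27*a^2 - 729*a + 972) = (a - 5)*(a - 3)*(a^5 - 2*a^4 - 24*a^3 + 54*a^2 + 135*a - 324) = (a - 5)*(a - 3)^2*(a^4 + a^3 - 21*a^2 - 9*a + 108) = (a - 5)*(a - 3)^3*(a^3 + 4*a^2 - 9*a - 36) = (a - 5)*(a - 3)^3*(a + 4)*(a^2 - 9) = (a - 5)*(a - 3)^3*(a + 3)*(a + 4)*(a - 3)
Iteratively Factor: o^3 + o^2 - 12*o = (o - 3)*(o^2 + 4*o) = o*(o - 3)*(o + 4)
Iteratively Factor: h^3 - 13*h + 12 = (h - 3)*(h^2 + 3*h - 4) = (h - 3)*(h - 1)*(h + 4)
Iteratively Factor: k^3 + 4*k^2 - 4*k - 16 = (k + 4)*(k^2 - 4) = (k + 2)*(k + 4)*(k - 2)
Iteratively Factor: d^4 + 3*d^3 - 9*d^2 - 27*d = (d - 3)*(d^3 + 6*d^2 + 9*d) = d*(d - 3)*(d^2 + 6*d + 9) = d*(d - 3)*(d + 3)*(d + 3)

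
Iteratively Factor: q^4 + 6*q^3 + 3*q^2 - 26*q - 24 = (q - 2)*(q^3 + 8*q^2 + 19*q + 12) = (q - 2)*(q + 1)*(q^2 + 7*q + 12) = (q - 2)*(q + 1)*(q + 3)*(q + 4)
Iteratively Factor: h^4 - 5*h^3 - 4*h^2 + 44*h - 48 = (h + 3)*(h^3 - 8*h^2 + 20*h - 16) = (h - 2)*(h + 3)*(h^2 - 6*h + 8) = (h - 2)^2*(h + 3)*(h - 4)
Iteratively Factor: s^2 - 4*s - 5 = (s - 5)*(s + 1)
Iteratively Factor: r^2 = (r)*(r)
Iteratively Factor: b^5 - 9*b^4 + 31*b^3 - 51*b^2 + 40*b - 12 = (b - 1)*(b^4 - 8*b^3 + 23*b^2 - 28*b + 12) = (b - 3)*(b - 1)*(b^3 - 5*b^2 + 8*b - 4) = (b - 3)*(b - 2)*(b - 1)*(b^2 - 3*b + 2) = (b - 3)*(b - 2)*(b - 1)^2*(b - 2)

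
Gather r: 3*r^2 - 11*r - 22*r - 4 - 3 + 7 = 3*r^2 - 33*r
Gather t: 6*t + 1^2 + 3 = 6*t + 4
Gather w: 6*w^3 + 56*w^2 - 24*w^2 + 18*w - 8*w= 6*w^3 + 32*w^2 + 10*w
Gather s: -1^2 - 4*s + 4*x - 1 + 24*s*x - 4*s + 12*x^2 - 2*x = s*(24*x - 8) + 12*x^2 + 2*x - 2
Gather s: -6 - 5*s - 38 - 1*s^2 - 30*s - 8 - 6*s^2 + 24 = -7*s^2 - 35*s - 28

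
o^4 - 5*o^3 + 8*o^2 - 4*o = o*(o - 2)^2*(o - 1)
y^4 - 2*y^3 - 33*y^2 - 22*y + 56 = (y - 7)*(y - 1)*(y + 2)*(y + 4)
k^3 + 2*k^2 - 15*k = k*(k - 3)*(k + 5)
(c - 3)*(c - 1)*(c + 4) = c^3 - 13*c + 12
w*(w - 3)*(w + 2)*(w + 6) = w^4 + 5*w^3 - 12*w^2 - 36*w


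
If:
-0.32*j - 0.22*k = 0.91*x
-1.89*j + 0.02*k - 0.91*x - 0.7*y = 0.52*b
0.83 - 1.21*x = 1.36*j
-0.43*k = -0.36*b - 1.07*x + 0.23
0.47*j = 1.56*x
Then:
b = -1.34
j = 0.48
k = -1.30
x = 0.15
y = -0.53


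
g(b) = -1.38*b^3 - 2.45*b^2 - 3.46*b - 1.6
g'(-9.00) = -294.70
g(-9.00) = 837.11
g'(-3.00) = -26.02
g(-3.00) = 23.99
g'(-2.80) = -22.20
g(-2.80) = 19.17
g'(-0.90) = -2.40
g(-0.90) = 0.54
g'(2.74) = -47.97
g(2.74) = -57.86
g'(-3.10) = -28.06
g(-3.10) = 26.69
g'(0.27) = -5.08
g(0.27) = -2.74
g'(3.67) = -77.20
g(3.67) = -115.51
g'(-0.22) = -2.58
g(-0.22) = -0.94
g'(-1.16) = -3.35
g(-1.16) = 1.27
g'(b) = -4.14*b^2 - 4.9*b - 3.46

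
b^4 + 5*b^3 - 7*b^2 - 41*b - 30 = (b - 3)*(b + 1)*(b + 2)*(b + 5)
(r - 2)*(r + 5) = r^2 + 3*r - 10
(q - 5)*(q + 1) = q^2 - 4*q - 5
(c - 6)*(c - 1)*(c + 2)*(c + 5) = c^4 - 33*c^2 - 28*c + 60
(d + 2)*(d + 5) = d^2 + 7*d + 10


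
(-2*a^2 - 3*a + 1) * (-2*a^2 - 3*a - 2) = 4*a^4 + 12*a^3 + 11*a^2 + 3*a - 2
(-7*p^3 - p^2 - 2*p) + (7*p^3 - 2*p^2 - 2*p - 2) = -3*p^2 - 4*p - 2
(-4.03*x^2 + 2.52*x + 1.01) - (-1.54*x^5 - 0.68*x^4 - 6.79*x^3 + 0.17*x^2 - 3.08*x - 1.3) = 1.54*x^5 + 0.68*x^4 + 6.79*x^3 - 4.2*x^2 + 5.6*x + 2.31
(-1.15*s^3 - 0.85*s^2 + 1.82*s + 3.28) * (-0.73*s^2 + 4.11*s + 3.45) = 0.8395*s^5 - 4.106*s^4 - 8.7896*s^3 + 2.1533*s^2 + 19.7598*s + 11.316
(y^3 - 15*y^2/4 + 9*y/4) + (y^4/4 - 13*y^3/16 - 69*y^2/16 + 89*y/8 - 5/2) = y^4/4 + 3*y^3/16 - 129*y^2/16 + 107*y/8 - 5/2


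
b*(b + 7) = b^2 + 7*b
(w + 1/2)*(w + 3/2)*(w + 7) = w^3 + 9*w^2 + 59*w/4 + 21/4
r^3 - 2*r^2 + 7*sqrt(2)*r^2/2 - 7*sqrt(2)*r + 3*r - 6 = (r - 2)*(r + sqrt(2)/2)*(r + 3*sqrt(2))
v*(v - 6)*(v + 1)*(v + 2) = v^4 - 3*v^3 - 16*v^2 - 12*v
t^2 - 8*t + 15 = (t - 5)*(t - 3)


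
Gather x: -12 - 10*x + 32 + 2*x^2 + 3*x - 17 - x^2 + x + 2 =x^2 - 6*x + 5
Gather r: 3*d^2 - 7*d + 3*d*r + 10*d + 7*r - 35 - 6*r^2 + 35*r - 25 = 3*d^2 + 3*d - 6*r^2 + r*(3*d + 42) - 60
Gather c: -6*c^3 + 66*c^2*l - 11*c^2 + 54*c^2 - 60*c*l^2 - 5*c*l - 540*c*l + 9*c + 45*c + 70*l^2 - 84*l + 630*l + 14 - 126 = -6*c^3 + c^2*(66*l + 43) + c*(-60*l^2 - 545*l + 54) + 70*l^2 + 546*l - 112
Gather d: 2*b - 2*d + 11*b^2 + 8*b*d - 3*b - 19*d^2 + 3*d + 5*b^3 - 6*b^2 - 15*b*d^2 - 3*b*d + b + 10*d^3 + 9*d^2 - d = 5*b^3 + 5*b^2 + 5*b*d + 10*d^3 + d^2*(-15*b - 10)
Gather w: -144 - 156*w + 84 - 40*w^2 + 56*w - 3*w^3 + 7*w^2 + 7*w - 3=-3*w^3 - 33*w^2 - 93*w - 63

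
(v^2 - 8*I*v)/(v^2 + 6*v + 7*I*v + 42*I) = v*(v - 8*I)/(v^2 + v*(6 + 7*I) + 42*I)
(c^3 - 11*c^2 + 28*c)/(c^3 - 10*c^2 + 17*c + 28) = c/(c + 1)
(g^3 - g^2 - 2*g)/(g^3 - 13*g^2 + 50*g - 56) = g*(g + 1)/(g^2 - 11*g + 28)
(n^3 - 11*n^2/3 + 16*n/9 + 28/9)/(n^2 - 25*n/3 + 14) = (3*n^2 - 4*n - 4)/(3*(n - 6))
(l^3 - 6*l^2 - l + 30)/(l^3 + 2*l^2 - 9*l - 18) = (l - 5)/(l + 3)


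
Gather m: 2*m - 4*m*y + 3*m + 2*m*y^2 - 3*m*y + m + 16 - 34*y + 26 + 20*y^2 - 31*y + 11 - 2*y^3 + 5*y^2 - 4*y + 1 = m*(2*y^2 - 7*y + 6) - 2*y^3 + 25*y^2 - 69*y + 54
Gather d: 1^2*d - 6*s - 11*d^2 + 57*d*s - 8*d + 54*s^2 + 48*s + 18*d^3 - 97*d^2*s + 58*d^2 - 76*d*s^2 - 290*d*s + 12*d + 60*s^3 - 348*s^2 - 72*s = 18*d^3 + d^2*(47 - 97*s) + d*(-76*s^2 - 233*s + 5) + 60*s^3 - 294*s^2 - 30*s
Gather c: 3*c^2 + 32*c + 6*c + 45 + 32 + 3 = 3*c^2 + 38*c + 80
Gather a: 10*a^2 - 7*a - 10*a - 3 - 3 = 10*a^2 - 17*a - 6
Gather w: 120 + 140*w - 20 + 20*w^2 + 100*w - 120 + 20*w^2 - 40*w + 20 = 40*w^2 + 200*w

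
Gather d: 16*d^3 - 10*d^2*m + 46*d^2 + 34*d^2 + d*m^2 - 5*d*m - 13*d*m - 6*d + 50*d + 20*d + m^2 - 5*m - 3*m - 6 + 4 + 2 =16*d^3 + d^2*(80 - 10*m) + d*(m^2 - 18*m + 64) + m^2 - 8*m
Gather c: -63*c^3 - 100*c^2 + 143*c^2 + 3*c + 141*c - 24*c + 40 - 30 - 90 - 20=-63*c^3 + 43*c^2 + 120*c - 100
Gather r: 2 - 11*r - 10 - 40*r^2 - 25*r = -40*r^2 - 36*r - 8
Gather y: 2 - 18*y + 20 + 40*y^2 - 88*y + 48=40*y^2 - 106*y + 70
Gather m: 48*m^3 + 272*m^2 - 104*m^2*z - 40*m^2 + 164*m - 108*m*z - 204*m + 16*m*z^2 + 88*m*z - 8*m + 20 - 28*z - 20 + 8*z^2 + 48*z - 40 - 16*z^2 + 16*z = 48*m^3 + m^2*(232 - 104*z) + m*(16*z^2 - 20*z - 48) - 8*z^2 + 36*z - 40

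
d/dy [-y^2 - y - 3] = -2*y - 1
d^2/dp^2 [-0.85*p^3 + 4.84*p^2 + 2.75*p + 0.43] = 9.68 - 5.1*p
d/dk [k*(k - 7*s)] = 2*k - 7*s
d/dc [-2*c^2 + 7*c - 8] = 7 - 4*c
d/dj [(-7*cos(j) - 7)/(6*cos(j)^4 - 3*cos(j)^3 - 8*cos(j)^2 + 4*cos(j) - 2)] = 7*(-9*(1 - cos(2*j))^2 + 5*cos(j) - 19*cos(2*j) - 9*cos(3*j) + 5)*sin(j)/(2*(-6*cos(j)^4 + 3*cos(j)^3 + 8*cos(j)^2 - 4*cos(j) + 2)^2)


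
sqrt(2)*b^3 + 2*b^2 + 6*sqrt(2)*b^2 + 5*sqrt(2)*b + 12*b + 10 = (b + 5)*(b + sqrt(2))*(sqrt(2)*b + sqrt(2))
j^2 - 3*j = j*(j - 3)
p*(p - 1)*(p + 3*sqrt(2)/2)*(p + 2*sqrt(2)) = p^4 - p^3 + 7*sqrt(2)*p^3/2 - 7*sqrt(2)*p^2/2 + 6*p^2 - 6*p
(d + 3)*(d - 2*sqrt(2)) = d^2 - 2*sqrt(2)*d + 3*d - 6*sqrt(2)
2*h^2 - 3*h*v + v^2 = (-2*h + v)*(-h + v)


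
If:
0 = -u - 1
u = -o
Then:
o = 1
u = -1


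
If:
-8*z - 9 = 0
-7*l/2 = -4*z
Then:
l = -9/7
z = -9/8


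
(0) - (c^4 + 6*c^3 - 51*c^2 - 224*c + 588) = -c^4 - 6*c^3 + 51*c^2 + 224*c - 588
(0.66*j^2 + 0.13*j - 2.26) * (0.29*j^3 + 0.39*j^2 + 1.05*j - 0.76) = 0.1914*j^5 + 0.2951*j^4 + 0.0883000000000002*j^3 - 1.2465*j^2 - 2.4718*j + 1.7176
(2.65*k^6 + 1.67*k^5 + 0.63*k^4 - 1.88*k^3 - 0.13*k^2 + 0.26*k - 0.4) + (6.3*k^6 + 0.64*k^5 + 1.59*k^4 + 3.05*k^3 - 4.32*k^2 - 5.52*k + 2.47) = 8.95*k^6 + 2.31*k^5 + 2.22*k^4 + 1.17*k^3 - 4.45*k^2 - 5.26*k + 2.07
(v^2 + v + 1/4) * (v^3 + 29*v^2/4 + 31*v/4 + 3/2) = v^5 + 33*v^4/4 + 61*v^3/4 + 177*v^2/16 + 55*v/16 + 3/8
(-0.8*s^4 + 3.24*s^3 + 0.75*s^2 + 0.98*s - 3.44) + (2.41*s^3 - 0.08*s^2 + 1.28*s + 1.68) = -0.8*s^4 + 5.65*s^3 + 0.67*s^2 + 2.26*s - 1.76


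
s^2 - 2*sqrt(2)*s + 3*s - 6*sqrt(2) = (s + 3)*(s - 2*sqrt(2))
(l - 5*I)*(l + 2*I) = l^2 - 3*I*l + 10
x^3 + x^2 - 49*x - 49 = (x - 7)*(x + 1)*(x + 7)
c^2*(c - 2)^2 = c^4 - 4*c^3 + 4*c^2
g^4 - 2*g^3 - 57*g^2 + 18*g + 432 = (g - 8)*(g - 3)*(g + 3)*(g + 6)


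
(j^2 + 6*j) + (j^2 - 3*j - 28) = 2*j^2 + 3*j - 28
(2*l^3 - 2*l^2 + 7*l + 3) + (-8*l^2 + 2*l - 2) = 2*l^3 - 10*l^2 + 9*l + 1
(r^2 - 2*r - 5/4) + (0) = r^2 - 2*r - 5/4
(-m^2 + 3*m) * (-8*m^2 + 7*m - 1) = 8*m^4 - 31*m^3 + 22*m^2 - 3*m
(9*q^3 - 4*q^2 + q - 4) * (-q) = -9*q^4 + 4*q^3 - q^2 + 4*q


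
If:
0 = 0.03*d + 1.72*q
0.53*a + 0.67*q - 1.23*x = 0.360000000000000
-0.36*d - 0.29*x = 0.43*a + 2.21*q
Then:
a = 2.23494431185362*x + 0.659785202863962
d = -3.89177936886767*x - 0.882577565632458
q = 0.0678798727128083*x + 0.0153937947494033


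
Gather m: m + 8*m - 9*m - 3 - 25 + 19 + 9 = 0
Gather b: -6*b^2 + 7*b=-6*b^2 + 7*b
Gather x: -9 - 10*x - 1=-10*x - 10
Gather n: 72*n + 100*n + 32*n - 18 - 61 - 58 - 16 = 204*n - 153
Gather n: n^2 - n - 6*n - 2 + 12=n^2 - 7*n + 10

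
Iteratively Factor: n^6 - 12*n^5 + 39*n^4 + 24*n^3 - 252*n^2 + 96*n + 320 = (n - 4)*(n^5 - 8*n^4 + 7*n^3 + 52*n^2 - 44*n - 80) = (n - 4)*(n - 2)*(n^4 - 6*n^3 - 5*n^2 + 42*n + 40) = (n - 4)*(n - 2)*(n + 2)*(n^3 - 8*n^2 + 11*n + 20) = (n - 4)*(n - 2)*(n + 1)*(n + 2)*(n^2 - 9*n + 20) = (n - 4)^2*(n - 2)*(n + 1)*(n + 2)*(n - 5)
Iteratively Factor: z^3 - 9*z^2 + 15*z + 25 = (z - 5)*(z^2 - 4*z - 5) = (z - 5)*(z + 1)*(z - 5)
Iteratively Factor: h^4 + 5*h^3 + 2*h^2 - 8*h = (h + 2)*(h^3 + 3*h^2 - 4*h) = h*(h + 2)*(h^2 + 3*h - 4) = h*(h + 2)*(h + 4)*(h - 1)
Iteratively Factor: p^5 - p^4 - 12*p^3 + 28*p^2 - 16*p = (p + 4)*(p^4 - 5*p^3 + 8*p^2 - 4*p) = p*(p + 4)*(p^3 - 5*p^2 + 8*p - 4) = p*(p - 2)*(p + 4)*(p^2 - 3*p + 2) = p*(p - 2)*(p - 1)*(p + 4)*(p - 2)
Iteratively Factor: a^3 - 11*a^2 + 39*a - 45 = (a - 5)*(a^2 - 6*a + 9) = (a - 5)*(a - 3)*(a - 3)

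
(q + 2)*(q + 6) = q^2 + 8*q + 12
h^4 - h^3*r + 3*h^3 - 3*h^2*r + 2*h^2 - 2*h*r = h*(h + 1)*(h + 2)*(h - r)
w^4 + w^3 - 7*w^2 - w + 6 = (w - 2)*(w - 1)*(w + 1)*(w + 3)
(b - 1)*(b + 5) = b^2 + 4*b - 5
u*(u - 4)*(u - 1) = u^3 - 5*u^2 + 4*u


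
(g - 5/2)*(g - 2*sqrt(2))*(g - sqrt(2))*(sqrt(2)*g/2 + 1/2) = sqrt(2)*g^4/2 - 5*g^3/2 - 5*sqrt(2)*g^3/4 + sqrt(2)*g^2/2 + 25*g^2/4 - 5*sqrt(2)*g/4 + 2*g - 5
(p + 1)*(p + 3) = p^2 + 4*p + 3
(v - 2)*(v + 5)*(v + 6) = v^3 + 9*v^2 + 8*v - 60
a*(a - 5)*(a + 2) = a^3 - 3*a^2 - 10*a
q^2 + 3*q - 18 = (q - 3)*(q + 6)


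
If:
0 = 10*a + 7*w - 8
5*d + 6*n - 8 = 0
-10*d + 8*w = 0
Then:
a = 4/5 - 7*w/10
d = 4*w/5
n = 4/3 - 2*w/3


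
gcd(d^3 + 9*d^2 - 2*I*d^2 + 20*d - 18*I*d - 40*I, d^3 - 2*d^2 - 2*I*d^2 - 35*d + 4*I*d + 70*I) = d^2 + d*(5 - 2*I) - 10*I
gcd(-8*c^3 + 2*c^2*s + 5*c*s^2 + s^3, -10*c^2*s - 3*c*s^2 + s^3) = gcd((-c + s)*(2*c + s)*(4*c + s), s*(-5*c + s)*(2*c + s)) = 2*c + s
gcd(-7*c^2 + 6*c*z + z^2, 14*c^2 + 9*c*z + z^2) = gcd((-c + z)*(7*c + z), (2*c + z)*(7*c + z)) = 7*c + z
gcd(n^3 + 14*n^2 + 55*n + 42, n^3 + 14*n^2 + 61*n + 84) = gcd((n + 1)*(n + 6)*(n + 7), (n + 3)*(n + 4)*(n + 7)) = n + 7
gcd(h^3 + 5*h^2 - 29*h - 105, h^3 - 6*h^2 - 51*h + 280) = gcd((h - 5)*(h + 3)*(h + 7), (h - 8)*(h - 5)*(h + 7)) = h^2 + 2*h - 35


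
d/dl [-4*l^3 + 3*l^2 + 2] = 6*l*(1 - 2*l)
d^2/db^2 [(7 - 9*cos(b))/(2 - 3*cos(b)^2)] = 3*(24*(9*cos(b) - 7)*sin(b)^2*cos(b)^2 - 3*(3*cos(b)^2 - 2)^2*cos(b) + 2*(3*cos(b)^2 - 2)*(-7*cos(2*b) + 9*cos(3*b)))/(3*cos(b)^2 - 2)^3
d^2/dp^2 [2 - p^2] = -2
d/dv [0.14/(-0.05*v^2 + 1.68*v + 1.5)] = (0.014*v - 0.2352)/(-0.05*v^2 + 1.68*v + 1.5)^2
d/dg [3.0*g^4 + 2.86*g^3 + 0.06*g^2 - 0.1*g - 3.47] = 12.0*g^3 + 8.58*g^2 + 0.12*g - 0.1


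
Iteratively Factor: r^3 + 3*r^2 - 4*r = (r - 1)*(r^2 + 4*r) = r*(r - 1)*(r + 4)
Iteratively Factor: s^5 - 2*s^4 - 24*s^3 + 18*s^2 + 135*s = (s)*(s^4 - 2*s^3 - 24*s^2 + 18*s + 135) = s*(s + 3)*(s^3 - 5*s^2 - 9*s + 45) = s*(s - 5)*(s + 3)*(s^2 - 9) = s*(s - 5)*(s + 3)^2*(s - 3)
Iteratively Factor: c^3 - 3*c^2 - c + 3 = (c - 3)*(c^2 - 1) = (c - 3)*(c + 1)*(c - 1)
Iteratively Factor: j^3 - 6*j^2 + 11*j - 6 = (j - 1)*(j^2 - 5*j + 6) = (j - 3)*(j - 1)*(j - 2)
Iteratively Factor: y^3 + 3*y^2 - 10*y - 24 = (y + 4)*(y^2 - y - 6) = (y + 2)*(y + 4)*(y - 3)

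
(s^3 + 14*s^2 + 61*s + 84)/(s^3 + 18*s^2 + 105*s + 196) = (s + 3)/(s + 7)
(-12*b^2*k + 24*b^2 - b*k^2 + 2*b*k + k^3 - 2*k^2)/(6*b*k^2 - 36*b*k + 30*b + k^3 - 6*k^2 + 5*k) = (-12*b^2*k + 24*b^2 - b*k^2 + 2*b*k + k^3 - 2*k^2)/(6*b*k^2 - 36*b*k + 30*b + k^3 - 6*k^2 + 5*k)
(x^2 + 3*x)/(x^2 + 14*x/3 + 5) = 3*x/(3*x + 5)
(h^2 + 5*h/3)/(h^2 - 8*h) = (h + 5/3)/(h - 8)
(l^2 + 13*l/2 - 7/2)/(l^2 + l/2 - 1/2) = (l + 7)/(l + 1)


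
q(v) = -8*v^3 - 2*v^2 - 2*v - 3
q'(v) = -24*v^2 - 4*v - 2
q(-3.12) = 226.74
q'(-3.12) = -223.15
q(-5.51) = 1285.57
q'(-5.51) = -708.60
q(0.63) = -7.05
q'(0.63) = -14.05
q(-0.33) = -2.27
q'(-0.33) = -3.29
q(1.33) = -28.02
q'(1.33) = -49.77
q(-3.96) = 470.35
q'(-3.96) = -362.52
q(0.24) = -3.71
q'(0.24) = -4.34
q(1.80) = -59.74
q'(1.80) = -86.96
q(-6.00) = 1665.00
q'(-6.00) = -842.00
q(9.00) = -6015.00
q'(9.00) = -1982.00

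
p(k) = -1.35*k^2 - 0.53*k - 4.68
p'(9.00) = -24.83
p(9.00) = -118.80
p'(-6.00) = 15.67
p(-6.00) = -50.10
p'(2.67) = -7.74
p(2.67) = -15.72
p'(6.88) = -19.11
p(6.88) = -72.23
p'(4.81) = -13.52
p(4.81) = -38.46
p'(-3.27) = 8.30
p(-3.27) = -17.38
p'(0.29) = -1.31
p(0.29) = -4.95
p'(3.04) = -8.74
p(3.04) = -18.77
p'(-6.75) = 17.70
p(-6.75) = -62.61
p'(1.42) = -4.36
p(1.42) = -8.15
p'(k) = -2.7*k - 0.53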